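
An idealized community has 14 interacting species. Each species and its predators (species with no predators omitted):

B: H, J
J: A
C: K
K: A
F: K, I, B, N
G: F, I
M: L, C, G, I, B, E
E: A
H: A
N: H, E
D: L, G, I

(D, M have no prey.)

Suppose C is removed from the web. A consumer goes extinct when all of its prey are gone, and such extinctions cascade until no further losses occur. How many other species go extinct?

0

Remove C.
Every predator of it retains at least one other prey: K still has F.
No consumer loses all prey, so no secondary extinctions occur.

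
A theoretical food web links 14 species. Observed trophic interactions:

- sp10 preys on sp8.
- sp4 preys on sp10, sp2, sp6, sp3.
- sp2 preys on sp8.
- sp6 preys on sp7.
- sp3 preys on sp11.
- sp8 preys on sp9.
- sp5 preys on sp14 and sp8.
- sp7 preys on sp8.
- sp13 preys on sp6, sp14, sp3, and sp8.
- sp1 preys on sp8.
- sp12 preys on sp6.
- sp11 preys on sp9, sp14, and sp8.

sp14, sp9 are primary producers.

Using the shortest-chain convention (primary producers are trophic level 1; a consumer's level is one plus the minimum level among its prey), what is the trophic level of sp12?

sp9 is a producer → level 1.
sp8 eats sp9 → level 2.
sp7 eats sp8 → level 3.
sp6 eats sp7 → level 4.
sp12 eats sp6 → level 5.
No prey of sp12 is below level 4, so 5 is the minimum.

Trophic level 5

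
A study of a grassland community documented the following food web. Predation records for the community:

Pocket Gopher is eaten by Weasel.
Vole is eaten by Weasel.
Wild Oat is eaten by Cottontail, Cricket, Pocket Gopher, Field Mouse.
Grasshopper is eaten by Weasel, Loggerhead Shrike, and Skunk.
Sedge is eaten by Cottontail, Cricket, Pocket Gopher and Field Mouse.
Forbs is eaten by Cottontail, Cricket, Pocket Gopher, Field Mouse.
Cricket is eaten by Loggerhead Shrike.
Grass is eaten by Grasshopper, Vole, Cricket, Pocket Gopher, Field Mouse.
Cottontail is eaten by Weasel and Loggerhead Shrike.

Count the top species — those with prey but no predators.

Top species (has prey, but nothing eats it): Field Mouse, Skunk, Weasel, Loggerhead Shrike.
Count: 4.

4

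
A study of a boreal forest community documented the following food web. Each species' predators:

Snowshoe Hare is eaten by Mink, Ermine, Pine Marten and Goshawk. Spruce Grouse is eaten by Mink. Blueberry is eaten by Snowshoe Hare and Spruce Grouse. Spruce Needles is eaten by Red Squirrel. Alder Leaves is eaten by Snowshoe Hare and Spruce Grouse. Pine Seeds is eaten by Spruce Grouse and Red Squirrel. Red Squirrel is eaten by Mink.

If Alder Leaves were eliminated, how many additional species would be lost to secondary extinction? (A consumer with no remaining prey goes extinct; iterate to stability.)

Remove Alder Leaves.
Every predator of it retains at least one other prey: Snowshoe Hare still has Blueberry; Spruce Grouse still has Pine Seeds, Blueberry.
No consumer loses all prey, so no secondary extinctions occur.

0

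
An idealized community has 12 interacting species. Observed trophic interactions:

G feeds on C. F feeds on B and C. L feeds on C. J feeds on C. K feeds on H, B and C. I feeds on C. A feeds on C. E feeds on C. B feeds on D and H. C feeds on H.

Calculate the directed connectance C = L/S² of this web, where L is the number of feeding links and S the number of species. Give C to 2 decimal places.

C = 0.10

The web has S = 12 species and L = 14 feeding links.
C = L / S² = 14 / 144 = 0.0972 ≈ 0.10.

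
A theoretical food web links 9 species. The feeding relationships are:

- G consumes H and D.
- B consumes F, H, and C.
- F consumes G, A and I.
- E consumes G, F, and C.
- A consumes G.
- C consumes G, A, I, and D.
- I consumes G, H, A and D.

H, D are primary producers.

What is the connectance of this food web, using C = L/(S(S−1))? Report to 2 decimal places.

The web has S = 9 species and L = 20 feeding links.
C = L / (S(S−1)) = 20 / 72 = 0.2778 ≈ 0.28.

C = 0.28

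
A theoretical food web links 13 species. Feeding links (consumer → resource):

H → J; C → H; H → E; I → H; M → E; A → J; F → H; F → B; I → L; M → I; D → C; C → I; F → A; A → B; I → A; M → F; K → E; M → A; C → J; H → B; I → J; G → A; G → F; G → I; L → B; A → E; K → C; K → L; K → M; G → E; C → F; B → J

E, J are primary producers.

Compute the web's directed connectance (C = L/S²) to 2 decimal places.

The web has S = 13 species and L = 32 feeding links.
C = L / S² = 32 / 169 = 0.1893 ≈ 0.19.

C = 0.19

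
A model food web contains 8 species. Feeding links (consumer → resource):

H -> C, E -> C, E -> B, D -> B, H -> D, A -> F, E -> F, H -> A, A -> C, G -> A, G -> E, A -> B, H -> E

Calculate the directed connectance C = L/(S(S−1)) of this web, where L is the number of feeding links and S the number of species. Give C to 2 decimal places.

The web has S = 8 species and L = 13 feeding links.
C = L / (S(S−1)) = 13 / 56 = 0.2321 ≈ 0.23.

C = 0.23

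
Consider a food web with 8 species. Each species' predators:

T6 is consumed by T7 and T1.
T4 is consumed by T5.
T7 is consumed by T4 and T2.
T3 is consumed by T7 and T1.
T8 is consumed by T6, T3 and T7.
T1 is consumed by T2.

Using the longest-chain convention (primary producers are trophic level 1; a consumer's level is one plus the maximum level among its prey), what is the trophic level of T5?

T8 is a producer → level 1.
T3 eats T8 → level 2.
T7 eats T3 (level 2); other prey at levels: T8 1, T6 2 → level 3.
T4 eats T7 → level 4.
T5 eats T4 → level 5.

Trophic level 5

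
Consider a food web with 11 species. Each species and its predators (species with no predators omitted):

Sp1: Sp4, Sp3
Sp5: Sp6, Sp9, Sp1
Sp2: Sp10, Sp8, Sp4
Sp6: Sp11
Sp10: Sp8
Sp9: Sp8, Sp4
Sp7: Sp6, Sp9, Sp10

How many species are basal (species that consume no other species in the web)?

3

Basal species (no prey listed): Sp5, Sp7, Sp2.
Count: 3.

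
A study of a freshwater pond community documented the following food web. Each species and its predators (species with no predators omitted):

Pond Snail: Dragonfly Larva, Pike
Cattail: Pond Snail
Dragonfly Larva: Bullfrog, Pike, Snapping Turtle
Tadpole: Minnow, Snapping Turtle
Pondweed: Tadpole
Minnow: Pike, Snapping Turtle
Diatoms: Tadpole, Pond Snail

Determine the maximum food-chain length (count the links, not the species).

3 links

One longest chain: Cattail → Pond Snail → Dragonfly Larva → Bullfrog.
It has 4 species and 3 links.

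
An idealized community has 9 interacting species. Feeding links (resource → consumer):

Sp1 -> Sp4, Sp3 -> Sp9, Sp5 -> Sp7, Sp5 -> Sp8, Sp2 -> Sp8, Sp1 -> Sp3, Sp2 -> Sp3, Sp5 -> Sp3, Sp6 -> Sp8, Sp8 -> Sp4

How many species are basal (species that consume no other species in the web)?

4

Basal species (no prey listed): Sp5, Sp2, Sp6, Sp1.
Count: 4.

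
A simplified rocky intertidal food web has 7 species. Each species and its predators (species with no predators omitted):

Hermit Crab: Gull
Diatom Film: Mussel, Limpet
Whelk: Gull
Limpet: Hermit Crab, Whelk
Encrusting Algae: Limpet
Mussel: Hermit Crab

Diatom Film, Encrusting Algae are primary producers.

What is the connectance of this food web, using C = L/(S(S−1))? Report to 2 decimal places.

The web has S = 7 species and L = 8 feeding links.
C = L / (S(S−1)) = 8 / 42 = 0.1905 ≈ 0.19.

C = 0.19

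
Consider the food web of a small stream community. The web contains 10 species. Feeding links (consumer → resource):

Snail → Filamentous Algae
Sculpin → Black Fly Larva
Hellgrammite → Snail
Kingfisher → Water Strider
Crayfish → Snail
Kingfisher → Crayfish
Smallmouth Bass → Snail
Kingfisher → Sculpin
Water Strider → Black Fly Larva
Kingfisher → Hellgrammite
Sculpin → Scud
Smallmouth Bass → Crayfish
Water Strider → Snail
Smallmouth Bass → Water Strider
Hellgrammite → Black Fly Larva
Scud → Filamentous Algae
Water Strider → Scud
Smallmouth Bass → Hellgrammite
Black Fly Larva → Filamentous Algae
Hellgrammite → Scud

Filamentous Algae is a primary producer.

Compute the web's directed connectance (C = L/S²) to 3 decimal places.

The web has S = 10 species and L = 20 feeding links.
C = L / S² = 20 / 100 = 0.2000 ≈ 0.200.

C = 0.200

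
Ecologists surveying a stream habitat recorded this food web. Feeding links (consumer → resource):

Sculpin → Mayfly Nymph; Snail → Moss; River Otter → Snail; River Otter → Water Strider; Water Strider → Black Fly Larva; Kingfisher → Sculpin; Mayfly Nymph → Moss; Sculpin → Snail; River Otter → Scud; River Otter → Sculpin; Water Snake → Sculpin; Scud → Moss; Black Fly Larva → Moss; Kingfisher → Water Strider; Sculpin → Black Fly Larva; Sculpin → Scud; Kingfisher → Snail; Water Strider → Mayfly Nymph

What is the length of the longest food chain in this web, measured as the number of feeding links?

3 links

One longest chain: Moss → Scud → Sculpin → River Otter.
It has 4 species and 3 links.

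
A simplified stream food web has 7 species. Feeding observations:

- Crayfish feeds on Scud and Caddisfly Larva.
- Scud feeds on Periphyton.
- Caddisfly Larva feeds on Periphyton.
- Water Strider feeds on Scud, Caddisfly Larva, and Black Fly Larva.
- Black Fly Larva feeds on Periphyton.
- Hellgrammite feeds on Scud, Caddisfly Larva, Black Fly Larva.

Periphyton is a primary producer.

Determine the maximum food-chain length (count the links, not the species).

2 links

One longest chain: Periphyton → Scud → Crayfish.
It has 3 species and 2 links.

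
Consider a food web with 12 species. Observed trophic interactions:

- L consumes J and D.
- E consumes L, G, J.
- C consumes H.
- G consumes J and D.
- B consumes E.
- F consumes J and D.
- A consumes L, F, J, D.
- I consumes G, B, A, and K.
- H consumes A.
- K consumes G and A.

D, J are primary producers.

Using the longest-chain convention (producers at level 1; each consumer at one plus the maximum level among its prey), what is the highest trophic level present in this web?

Producers (level 1): D, J.
D → L → E → B → I gives I level 5.
No species has a prey at level 5, so no species reaches level 6.

5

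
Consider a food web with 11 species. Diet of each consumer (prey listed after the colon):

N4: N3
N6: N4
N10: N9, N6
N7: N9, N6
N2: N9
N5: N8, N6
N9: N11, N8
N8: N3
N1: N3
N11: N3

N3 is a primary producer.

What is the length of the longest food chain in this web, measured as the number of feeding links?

3 links

One longest chain: N3 → N11 → N9 → N10.
It has 4 species and 3 links.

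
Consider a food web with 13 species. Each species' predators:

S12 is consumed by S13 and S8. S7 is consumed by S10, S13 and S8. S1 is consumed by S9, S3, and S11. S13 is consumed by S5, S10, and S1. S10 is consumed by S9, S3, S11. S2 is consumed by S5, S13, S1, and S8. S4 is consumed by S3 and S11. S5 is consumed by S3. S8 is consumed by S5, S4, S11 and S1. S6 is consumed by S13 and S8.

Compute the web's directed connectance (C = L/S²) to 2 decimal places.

C = 0.16

The web has S = 13 species and L = 27 feeding links.
C = L / S² = 27 / 169 = 0.1598 ≈ 0.16.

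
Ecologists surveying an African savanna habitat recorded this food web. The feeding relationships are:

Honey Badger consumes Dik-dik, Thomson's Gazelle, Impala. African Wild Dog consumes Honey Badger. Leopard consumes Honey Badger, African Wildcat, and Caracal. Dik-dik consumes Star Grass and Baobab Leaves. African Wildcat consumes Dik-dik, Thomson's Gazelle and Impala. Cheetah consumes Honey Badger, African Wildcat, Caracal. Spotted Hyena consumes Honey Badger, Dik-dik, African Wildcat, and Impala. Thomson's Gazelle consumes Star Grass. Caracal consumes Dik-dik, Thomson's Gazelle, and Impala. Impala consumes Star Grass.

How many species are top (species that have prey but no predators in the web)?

Top species (has prey, but nothing eats it): Spotted Hyena, African Wild Dog, Cheetah, Leopard.
Count: 4.

4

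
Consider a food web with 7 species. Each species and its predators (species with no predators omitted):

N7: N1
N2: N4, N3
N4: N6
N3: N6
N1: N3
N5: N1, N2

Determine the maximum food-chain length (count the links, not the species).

One longest chain: N5 → N2 → N4 → N6.
It has 4 species and 3 links.

3 links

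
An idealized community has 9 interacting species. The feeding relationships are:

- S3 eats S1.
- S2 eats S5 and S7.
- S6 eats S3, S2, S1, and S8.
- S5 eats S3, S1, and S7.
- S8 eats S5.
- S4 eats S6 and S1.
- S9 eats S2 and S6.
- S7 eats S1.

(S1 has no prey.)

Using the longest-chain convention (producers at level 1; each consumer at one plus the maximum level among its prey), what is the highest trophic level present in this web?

6

Producers (level 1): S1.
S1 → S3 → S5 → S8 → S6 → S9 gives S9 level 6.
No species has a prey at level 6, so no species reaches level 7.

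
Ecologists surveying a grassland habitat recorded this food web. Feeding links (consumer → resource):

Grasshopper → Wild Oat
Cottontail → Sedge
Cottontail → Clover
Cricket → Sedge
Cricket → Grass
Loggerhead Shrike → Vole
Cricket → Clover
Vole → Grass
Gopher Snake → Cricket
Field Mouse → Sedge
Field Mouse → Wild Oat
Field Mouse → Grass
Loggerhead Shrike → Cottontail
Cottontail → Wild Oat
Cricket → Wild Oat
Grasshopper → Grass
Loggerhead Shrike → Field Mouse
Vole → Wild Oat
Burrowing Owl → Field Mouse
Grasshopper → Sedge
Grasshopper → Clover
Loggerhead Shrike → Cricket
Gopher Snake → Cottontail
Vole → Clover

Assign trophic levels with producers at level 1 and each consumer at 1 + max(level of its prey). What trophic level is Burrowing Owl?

Wild Oat is a producer → level 1.
Field Mouse eats Wild Oat (level 1); other prey at levels: Sedge 1, Grass 1 → level 2.
Burrowing Owl eats Field Mouse → level 3.

Trophic level 3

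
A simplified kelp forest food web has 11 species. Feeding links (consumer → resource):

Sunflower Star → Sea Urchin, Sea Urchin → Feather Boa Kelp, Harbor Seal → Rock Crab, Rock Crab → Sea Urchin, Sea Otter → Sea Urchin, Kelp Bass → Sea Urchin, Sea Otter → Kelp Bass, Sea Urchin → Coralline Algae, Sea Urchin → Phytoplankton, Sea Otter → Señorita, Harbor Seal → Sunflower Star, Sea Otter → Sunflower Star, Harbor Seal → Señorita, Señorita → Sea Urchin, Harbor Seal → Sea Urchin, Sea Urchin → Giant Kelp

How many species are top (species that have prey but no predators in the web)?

Top species (has prey, but nothing eats it): Sea Otter, Harbor Seal.
Count: 2.

2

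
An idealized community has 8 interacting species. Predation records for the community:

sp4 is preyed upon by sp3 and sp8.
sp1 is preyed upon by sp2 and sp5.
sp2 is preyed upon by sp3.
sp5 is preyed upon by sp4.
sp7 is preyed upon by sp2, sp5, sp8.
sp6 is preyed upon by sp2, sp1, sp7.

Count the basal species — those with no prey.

1

Basal species (no prey listed): sp6.
Count: 1.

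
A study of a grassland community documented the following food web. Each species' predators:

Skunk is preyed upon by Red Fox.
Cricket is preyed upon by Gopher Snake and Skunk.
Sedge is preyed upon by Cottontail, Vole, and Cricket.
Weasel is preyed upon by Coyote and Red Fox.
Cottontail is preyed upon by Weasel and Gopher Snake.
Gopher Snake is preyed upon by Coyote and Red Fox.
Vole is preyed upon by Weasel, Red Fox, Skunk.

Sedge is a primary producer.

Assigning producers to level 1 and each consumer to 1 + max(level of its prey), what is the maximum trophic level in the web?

Producers (level 1): Sedge.
Sedge → Cottontail → Gopher Snake → Coyote gives Coyote level 4.
No species has a prey at level 4, so no species reaches level 5.

4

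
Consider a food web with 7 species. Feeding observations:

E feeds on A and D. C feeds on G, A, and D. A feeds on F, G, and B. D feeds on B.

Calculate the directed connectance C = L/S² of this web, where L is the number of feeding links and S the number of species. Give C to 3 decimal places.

C = 0.184

The web has S = 7 species and L = 9 feeding links.
C = L / S² = 9 / 49 = 0.1837 ≈ 0.184.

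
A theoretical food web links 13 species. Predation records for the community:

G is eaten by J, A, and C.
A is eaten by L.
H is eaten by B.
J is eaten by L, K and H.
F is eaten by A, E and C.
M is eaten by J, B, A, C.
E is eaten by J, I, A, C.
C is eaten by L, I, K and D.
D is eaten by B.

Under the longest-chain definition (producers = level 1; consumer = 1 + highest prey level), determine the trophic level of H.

F is a producer → level 1.
E eats F → level 2.
J eats E (level 2); other prey at levels: M 1, G 1 → level 3.
H eats J → level 4.

Trophic level 4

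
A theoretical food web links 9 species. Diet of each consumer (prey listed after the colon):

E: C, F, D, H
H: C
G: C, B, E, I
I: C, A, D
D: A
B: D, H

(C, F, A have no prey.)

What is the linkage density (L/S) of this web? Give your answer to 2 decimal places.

L/S = 1.67

There are L = 15 links among S = 9 species.
L/S = 15/9 = 1.6667 ≈ 1.67.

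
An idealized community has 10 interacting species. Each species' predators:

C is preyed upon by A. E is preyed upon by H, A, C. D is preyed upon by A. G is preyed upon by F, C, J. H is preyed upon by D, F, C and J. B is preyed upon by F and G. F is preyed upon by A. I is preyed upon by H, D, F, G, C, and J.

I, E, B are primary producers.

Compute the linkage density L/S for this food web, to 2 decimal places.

L/S = 2.10

There are L = 21 links among S = 10 species.
L/S = 21/10 = 2.1000 ≈ 2.10.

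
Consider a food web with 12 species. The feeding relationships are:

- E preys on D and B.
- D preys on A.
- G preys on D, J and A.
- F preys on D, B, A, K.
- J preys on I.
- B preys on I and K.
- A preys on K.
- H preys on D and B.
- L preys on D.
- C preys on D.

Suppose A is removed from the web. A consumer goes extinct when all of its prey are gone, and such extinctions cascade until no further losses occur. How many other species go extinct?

Remove A.
Round 1: D (all prey gone) → extinct.
Round 2: L (all prey gone), C (all prey gone) → extinct.
No further losses. Total secondary extinctions: 3.

3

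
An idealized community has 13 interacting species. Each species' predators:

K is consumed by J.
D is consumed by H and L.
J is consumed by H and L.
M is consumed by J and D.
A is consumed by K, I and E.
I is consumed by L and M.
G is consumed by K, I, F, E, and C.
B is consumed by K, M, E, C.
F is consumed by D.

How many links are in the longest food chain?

One longest chain: A → I → M → D → H.
It has 5 species and 4 links.

4 links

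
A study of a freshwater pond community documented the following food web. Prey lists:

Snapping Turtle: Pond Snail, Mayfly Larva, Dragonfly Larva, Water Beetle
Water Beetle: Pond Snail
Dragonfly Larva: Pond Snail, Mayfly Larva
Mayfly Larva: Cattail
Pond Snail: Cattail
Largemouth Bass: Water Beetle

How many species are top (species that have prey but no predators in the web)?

Top species (has prey, but nothing eats it): Snapping Turtle, Largemouth Bass.
Count: 2.

2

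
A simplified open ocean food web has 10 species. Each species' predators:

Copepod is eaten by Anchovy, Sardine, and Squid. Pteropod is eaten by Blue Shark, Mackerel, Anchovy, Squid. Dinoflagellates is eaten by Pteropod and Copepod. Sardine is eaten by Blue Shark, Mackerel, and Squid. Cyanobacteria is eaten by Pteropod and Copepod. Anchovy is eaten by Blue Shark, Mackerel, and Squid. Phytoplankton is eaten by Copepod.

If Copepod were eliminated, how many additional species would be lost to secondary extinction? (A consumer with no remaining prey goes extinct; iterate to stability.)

Remove Copepod.
Round 1: Sardine (all prey gone) → extinct.
No further losses. Total secondary extinctions: 1.

1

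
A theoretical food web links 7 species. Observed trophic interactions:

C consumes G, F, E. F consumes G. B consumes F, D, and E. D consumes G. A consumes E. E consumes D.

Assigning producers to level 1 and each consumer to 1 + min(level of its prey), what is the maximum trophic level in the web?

4

Producers (level 1): G.
Following each consumer down to its lowest-level prey: G → D → E → A (levels 1 through 4).
All prey of A (E 3) are at level 3 or above, so A is at level 1 + 3 = 4.
Every consumer has at least one prey at level 3 or below, so none exceeds level 4.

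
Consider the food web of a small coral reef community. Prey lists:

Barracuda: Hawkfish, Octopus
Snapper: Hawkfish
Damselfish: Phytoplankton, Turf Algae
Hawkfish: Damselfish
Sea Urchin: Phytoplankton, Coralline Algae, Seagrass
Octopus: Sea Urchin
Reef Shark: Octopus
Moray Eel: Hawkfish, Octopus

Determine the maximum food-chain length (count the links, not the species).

One longest chain: Phytoplankton → Damselfish → Hawkfish → Barracuda.
It has 4 species and 3 links.

3 links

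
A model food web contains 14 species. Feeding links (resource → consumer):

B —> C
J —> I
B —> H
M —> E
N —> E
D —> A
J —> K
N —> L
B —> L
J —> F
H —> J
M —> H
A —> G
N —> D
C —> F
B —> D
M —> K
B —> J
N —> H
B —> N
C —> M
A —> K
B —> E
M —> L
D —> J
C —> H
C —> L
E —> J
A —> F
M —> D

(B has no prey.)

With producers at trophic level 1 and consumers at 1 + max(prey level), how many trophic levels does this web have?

Producers (level 1): B.
B → C → M → D → J → I gives I level 6.
No species has a prey at level 6, so no species reaches level 7.

6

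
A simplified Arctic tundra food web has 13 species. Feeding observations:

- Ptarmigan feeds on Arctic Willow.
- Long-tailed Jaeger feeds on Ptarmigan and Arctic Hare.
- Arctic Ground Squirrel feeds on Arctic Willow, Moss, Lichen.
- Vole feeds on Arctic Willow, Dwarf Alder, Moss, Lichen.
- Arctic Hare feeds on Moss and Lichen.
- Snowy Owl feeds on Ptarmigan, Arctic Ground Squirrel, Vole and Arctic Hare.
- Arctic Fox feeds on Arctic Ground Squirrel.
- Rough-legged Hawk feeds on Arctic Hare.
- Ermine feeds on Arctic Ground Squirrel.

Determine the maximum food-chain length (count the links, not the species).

2 links

One longest chain: Lichen → Arctic Ground Squirrel → Arctic Fox.
It has 3 species and 2 links.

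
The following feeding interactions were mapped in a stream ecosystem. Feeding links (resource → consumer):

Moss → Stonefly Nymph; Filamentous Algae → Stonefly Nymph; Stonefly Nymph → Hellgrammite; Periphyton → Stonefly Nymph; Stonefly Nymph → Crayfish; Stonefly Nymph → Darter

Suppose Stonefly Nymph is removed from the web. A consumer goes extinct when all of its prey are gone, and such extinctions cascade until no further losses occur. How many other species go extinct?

3

Remove Stonefly Nymph.
Round 1: Darter (all prey gone), Hellgrammite (all prey gone), Crayfish (all prey gone) → extinct.
No further losses. Total secondary extinctions: 3.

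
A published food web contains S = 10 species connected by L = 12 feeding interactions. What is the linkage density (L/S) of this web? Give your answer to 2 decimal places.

L/S = 1.20

There are L = 12 links among S = 10 species.
L/S = 12/10 = 1.2000 ≈ 1.20.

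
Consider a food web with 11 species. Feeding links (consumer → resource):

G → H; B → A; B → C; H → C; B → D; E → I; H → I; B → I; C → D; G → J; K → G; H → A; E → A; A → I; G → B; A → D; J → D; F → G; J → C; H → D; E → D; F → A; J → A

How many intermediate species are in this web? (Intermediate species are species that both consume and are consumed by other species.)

6

Intermediate species (has both prey and predators): A, C, B, J, H, G.
Count: 6.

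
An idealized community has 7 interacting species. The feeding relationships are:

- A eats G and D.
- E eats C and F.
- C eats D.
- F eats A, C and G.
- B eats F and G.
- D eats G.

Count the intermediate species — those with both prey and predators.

Intermediate species (has both prey and predators): D, A, C, F.
Count: 4.

4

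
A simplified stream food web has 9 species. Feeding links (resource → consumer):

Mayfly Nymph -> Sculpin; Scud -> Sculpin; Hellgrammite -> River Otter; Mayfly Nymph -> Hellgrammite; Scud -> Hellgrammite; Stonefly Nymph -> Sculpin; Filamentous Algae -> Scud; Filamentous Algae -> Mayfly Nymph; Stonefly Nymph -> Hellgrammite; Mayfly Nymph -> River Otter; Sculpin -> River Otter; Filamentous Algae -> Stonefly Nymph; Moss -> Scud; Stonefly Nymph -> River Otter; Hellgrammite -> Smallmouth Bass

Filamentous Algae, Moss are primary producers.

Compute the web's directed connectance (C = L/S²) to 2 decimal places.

C = 0.19

The web has S = 9 species and L = 15 feeding links.
C = L / S² = 15 / 81 = 0.1852 ≈ 0.19.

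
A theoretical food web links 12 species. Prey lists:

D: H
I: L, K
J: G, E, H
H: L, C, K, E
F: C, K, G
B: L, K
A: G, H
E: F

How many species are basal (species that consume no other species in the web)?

Basal species (no prey listed): L, C, K, G.
Count: 4.

4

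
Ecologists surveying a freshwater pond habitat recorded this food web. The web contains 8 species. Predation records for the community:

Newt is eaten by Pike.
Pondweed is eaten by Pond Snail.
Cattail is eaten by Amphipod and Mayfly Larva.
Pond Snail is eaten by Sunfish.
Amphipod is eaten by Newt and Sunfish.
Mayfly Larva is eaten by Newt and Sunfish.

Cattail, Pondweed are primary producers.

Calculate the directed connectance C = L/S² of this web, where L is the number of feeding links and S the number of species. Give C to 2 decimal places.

The web has S = 8 species and L = 9 feeding links.
C = L / S² = 9 / 64 = 0.1406 ≈ 0.14.

C = 0.14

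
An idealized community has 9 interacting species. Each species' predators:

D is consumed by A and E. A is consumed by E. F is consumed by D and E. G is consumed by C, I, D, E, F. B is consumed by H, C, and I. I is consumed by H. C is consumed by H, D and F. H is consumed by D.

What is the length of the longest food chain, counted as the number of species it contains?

One longest chain: B → C → F → D → A → E.
It has 6 species and 5 links.

6 species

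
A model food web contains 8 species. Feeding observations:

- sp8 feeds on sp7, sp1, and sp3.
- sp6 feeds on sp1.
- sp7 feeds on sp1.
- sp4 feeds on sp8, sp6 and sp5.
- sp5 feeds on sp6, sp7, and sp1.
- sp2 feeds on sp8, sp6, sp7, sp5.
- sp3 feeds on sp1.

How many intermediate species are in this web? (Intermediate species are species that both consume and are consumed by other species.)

5

Intermediate species (has both prey and predators): sp6, sp7, sp3, sp5, sp8.
Count: 5.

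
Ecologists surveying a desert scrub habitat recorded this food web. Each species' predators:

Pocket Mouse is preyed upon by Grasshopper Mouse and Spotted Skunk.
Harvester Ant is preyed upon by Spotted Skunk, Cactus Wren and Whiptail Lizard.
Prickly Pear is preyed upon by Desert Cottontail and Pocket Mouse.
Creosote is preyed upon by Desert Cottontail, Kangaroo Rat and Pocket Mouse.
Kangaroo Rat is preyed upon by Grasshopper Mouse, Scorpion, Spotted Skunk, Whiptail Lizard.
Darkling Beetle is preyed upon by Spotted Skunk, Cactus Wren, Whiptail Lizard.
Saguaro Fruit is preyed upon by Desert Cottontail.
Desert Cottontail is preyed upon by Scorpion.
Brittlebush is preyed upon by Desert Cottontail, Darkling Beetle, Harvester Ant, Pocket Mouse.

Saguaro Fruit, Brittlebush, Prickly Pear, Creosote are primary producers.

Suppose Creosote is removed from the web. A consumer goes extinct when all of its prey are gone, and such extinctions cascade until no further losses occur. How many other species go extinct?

1

Remove Creosote.
Round 1: Kangaroo Rat (all prey gone) → extinct.
No further losses. Total secondary extinctions: 1.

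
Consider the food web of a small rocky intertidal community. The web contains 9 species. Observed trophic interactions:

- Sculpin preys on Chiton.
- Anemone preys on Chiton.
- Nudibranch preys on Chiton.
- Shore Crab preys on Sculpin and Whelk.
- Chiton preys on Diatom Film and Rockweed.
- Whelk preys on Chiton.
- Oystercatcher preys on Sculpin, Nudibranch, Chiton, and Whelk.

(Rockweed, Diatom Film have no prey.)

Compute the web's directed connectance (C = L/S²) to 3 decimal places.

C = 0.148

The web has S = 9 species and L = 12 feeding links.
C = L / S² = 12 / 81 = 0.1481 ≈ 0.148.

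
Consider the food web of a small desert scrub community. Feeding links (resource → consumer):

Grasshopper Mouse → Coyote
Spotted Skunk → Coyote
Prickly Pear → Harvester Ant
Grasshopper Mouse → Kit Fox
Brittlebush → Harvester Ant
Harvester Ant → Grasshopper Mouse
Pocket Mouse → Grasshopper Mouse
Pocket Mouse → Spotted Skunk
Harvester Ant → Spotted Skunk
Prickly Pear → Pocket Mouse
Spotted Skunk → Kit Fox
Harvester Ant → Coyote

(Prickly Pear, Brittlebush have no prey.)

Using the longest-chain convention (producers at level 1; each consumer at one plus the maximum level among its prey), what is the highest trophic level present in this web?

4

Producers (level 1): Prickly Pear, Brittlebush.
Prickly Pear → Harvester Ant → Grasshopper Mouse → Coyote gives Coyote level 4.
No species has a prey at level 4, so no species reaches level 5.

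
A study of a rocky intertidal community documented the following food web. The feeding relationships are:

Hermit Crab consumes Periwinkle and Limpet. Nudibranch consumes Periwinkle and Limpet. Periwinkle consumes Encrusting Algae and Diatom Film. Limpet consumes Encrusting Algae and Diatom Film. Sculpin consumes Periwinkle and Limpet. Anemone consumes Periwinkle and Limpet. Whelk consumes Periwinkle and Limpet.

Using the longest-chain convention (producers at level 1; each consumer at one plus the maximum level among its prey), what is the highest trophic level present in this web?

Producers (level 1): Diatom Film, Encrusting Algae.
Diatom Film → Limpet → Sculpin gives Sculpin level 3.
No species has a prey at level 3, so no species reaches level 4.

3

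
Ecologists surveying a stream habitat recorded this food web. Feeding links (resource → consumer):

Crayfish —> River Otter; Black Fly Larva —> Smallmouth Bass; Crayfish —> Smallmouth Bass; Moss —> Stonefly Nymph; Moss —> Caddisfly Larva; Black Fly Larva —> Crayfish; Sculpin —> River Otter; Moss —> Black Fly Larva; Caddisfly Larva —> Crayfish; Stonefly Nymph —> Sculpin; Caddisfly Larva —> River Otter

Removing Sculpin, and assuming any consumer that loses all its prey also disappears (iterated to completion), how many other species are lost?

0

Remove Sculpin.
Every predator of it retains at least one other prey: River Otter still has Caddisfly Larva, Crayfish.
No consumer loses all prey, so no secondary extinctions occur.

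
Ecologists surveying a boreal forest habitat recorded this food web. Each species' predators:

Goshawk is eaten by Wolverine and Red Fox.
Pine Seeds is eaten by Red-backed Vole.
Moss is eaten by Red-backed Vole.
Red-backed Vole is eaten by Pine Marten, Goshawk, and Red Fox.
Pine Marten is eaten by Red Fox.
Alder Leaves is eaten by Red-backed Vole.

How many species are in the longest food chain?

4 species

One longest chain: Alder Leaves → Red-backed Vole → Pine Marten → Red Fox.
It has 4 species and 3 links.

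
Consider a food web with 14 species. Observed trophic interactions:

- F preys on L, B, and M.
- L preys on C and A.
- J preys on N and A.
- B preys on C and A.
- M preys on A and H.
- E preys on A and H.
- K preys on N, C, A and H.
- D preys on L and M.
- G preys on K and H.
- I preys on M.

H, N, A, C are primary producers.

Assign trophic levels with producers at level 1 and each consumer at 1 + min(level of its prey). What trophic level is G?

Trophic level 2

H is a producer → level 1.
G eats H → level 2.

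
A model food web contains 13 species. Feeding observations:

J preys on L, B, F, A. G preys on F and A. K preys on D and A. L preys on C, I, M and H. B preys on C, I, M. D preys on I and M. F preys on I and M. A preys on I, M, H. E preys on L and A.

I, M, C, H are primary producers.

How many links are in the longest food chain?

2 links

One longest chain: I → B → J.
It has 3 species and 2 links.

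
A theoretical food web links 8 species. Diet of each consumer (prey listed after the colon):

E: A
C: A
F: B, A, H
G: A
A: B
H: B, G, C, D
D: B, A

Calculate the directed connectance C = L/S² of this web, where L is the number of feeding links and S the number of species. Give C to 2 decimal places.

C = 0.20

The web has S = 8 species and L = 13 feeding links.
C = L / S² = 13 / 64 = 0.2031 ≈ 0.20.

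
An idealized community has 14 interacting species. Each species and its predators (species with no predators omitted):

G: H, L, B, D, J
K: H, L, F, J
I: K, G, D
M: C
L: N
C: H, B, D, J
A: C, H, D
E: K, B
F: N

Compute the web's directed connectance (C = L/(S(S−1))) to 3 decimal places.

The web has S = 14 species and L = 24 feeding links.
C = L / (S(S−1)) = 24 / 182 = 0.1319 ≈ 0.132.

C = 0.132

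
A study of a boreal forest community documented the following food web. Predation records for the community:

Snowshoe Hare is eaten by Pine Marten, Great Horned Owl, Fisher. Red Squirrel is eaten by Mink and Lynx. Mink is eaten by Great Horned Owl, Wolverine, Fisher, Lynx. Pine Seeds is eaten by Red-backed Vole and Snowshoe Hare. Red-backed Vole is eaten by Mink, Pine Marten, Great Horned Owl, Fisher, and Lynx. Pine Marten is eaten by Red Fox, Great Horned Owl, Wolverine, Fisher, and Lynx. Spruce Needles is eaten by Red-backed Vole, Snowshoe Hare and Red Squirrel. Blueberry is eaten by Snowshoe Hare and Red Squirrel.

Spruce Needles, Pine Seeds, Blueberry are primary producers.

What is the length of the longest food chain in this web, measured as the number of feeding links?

3 links

One longest chain: Spruce Needles → Red-backed Vole → Mink → Lynx.
It has 4 species and 3 links.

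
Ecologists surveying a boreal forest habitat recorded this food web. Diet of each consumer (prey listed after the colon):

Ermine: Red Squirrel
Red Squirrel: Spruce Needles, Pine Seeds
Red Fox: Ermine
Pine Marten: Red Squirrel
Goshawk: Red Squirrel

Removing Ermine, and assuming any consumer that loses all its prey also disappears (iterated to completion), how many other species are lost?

Remove Ermine.
Round 1: Red Fox (all prey gone) → extinct.
No further losses. Total secondary extinctions: 1.

1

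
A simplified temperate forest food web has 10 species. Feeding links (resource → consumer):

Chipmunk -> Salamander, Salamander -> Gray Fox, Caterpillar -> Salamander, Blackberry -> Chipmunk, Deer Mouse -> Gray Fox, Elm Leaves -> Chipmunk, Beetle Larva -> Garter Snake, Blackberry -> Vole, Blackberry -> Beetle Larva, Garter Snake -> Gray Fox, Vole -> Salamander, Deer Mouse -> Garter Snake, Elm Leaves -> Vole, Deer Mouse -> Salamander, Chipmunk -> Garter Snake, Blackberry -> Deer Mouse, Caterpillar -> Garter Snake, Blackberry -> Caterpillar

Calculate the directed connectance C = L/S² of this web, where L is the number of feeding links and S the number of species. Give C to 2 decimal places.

The web has S = 10 species and L = 18 feeding links.
C = L / S² = 18 / 100 = 0.1800 ≈ 0.18.

C = 0.18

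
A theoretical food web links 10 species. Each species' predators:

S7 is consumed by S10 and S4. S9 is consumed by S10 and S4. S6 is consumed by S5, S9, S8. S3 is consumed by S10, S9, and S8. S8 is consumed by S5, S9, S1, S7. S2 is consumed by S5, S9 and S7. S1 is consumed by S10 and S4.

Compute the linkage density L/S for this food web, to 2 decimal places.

There are L = 19 links among S = 10 species.
L/S = 19/10 = 1.9000 ≈ 1.90.

L/S = 1.90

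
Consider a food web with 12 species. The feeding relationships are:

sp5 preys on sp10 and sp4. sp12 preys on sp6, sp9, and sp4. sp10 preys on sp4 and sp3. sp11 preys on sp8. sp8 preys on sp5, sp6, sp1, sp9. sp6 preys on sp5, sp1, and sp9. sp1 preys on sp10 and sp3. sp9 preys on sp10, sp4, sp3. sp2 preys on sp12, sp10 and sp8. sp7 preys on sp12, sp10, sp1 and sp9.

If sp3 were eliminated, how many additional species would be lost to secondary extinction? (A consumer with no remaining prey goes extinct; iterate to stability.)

0

Remove sp3.
Every predator of it retains at least one other prey: sp10 still has sp4; sp9 still has sp4, sp10; sp1 still has sp10.
No consumer loses all prey, so no secondary extinctions occur.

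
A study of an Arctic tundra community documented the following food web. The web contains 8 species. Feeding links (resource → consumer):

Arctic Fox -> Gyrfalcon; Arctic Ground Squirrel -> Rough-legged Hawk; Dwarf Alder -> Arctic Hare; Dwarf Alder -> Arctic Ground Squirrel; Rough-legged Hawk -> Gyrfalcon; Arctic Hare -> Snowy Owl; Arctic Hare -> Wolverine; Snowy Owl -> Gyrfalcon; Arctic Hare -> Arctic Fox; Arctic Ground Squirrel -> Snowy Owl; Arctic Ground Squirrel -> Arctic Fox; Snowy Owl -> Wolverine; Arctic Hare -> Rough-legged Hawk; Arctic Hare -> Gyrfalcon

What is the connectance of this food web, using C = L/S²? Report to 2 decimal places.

The web has S = 8 species and L = 14 feeding links.
C = L / S² = 14 / 64 = 0.2188 ≈ 0.22.

C = 0.22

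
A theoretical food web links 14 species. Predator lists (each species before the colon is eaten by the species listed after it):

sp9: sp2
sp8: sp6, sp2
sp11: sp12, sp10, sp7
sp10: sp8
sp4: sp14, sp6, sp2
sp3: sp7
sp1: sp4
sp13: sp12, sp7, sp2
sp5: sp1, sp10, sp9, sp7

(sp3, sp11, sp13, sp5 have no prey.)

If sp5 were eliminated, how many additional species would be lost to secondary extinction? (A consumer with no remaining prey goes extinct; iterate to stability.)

4

Remove sp5.
Round 1: sp1 (all prey gone), sp9 (all prey gone) → extinct.
Round 2: sp4 (all prey gone) → extinct.
Round 3: sp14 (all prey gone) → extinct.
No further losses. Total secondary extinctions: 4.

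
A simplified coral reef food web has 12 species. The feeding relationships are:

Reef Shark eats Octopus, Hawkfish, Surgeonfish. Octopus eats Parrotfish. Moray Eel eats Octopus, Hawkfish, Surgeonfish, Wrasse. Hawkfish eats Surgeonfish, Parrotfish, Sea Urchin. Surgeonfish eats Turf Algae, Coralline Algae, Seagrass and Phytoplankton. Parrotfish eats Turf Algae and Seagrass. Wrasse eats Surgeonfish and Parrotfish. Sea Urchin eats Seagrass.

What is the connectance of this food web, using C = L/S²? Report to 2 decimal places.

The web has S = 12 species and L = 20 feeding links.
C = L / S² = 20 / 144 = 0.1389 ≈ 0.14.

C = 0.14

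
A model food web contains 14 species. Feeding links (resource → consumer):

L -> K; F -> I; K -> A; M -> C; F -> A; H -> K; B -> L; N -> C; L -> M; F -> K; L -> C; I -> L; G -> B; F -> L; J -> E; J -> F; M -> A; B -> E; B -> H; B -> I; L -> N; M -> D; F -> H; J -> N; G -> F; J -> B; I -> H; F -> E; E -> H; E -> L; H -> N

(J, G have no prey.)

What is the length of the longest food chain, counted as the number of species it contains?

6 species

One longest chain: J → B → E → L → M → C.
It has 6 species and 5 links.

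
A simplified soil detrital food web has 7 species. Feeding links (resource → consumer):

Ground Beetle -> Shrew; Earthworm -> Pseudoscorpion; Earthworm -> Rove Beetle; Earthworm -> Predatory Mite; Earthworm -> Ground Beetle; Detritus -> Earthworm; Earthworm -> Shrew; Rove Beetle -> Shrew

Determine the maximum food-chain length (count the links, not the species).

One longest chain: Detritus → Earthworm → Ground Beetle → Shrew.
It has 4 species and 3 links.

3 links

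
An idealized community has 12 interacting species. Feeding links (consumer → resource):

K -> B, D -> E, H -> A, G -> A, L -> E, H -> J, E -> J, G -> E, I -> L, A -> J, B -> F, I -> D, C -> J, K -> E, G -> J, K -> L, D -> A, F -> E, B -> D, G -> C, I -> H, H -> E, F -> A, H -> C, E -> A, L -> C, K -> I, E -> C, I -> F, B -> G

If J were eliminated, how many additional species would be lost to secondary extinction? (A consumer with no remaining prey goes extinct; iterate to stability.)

Remove J.
Round 1: A (all prey gone), C (all prey gone) → extinct.
Round 2: E (all prey gone) → extinct.
Round 3: L (all prey gone), F (all prey gone), H (all prey gone), D (all prey gone), G (all prey gone) → extinct.
Round 4: I (all prey gone), B (all prey gone) → extinct.
Round 5: K (all prey gone) → extinct.
No further losses. Total secondary extinctions: 11.

11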